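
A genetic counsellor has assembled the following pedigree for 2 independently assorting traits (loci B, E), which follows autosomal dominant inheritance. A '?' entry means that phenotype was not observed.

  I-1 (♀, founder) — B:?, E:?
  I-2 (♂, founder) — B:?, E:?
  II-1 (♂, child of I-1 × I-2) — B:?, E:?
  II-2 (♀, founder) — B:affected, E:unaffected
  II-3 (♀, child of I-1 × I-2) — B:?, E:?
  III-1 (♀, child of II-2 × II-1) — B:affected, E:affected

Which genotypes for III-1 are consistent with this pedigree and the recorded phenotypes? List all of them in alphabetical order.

B/I-1 ? ·: bb|Bb|BB
B/I-2 ? ·: bb|Bb|BB
B/II-1 ? I-1×I-2: bb|Bb|BB
B/II-2 aff ·: Bb|BB
B/II-3 ? I-1×I-2: bb|Bb|BB
B/III-1 aff II-2×II-1: Bb|BB
⇒ B over [I-1,I-2,II-1,II-2,II-3,III-1]: 92 consistent
E/I-1 ? ·: ee|Ee|EE
E/I-2 ? ·: ee|Ee|EE
E/II-1 ? I-1×I-2: Ee|EE
E/II-2 un ·: ee
E/II-3 ? I-1×I-2: ee|Ee|EE
E/III-1 aff II-2×II-1: Ee
⇒ E over [I-1,I-2,II-1,II-2,II-3,III-1]: 21 consistent

III-1 ∈ {BB Ee, Bb Ee}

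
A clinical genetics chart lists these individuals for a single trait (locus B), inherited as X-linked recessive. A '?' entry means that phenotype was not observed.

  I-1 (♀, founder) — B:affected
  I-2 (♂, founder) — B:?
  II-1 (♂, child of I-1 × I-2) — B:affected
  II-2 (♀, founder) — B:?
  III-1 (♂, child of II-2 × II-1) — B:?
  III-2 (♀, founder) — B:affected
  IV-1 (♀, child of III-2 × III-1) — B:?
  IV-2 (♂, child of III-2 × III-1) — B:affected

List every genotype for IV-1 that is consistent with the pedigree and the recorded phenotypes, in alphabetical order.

B/I-1 aff ·: X^bX^b
B/I-2 ? ·: X^BY|X^bY
B/II-1 aff I-1×I-2: X^bY
B/II-2 ? ·: X^BX^B|X^BX^b|X^bX^b
B/III-1 ? II-2×II-1: X^BY|X^bY
B/III-2 aff ·: X^bX^b
B/IV-1 ? III-2×III-1: X^BX^b|X^bX^b
B/IV-2 aff III-2×III-1: X^bY
⇒ B over [I-1,I-2,II-1,II-2,III-1,III-2,IV-1,IV-2]: 8 consistent

IV-1 ∈ {X^BX^b, X^bX^b}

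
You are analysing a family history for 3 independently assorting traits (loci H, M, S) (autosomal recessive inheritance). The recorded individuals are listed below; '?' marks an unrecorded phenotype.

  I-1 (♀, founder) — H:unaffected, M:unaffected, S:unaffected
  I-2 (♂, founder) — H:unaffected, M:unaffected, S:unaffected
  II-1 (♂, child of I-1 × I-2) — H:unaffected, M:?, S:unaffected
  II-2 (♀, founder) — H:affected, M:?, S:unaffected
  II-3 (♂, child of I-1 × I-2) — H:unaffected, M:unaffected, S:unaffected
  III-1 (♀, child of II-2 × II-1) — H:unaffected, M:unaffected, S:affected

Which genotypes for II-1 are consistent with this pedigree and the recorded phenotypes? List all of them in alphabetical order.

H/I-1 un ·: HH|Hh
H/I-2 un ·: HH|Hh
H/II-1 un I-1×I-2: HH|Hh
H/II-2 aff ·: hh
H/II-3 un I-1×I-2: HH|Hh
H/III-1 un II-2×II-1: Hh
⇒ H over [I-1,I-2,II-1,II-2,II-3,III-1]: 13 consistent
M/I-1 un ·: MM|Mm
M/I-2 un ·: MM|Mm
M/II-1 ? I-1×I-2: MM|Mm|mm
M/II-2 ? ·: MM|Mm|mm
M/II-3 un I-1×I-2: MM|Mm
M/III-1 un II-2×II-1: MM|Mm
⇒ M over [I-1,I-2,II-1,II-2,II-3,III-1]: 62 consistent
S/I-1 un ·: SS|Ss
S/I-2 un ·: SS|Ss
S/II-1 un I-1×I-2: Ss
S/II-2 un ·: Ss
S/II-3 un I-1×I-2: SS|Ss
S/III-1 aff II-2×II-1: ss
⇒ S over [I-1,I-2,II-1,II-2,II-3,III-1]: 6 consistent

II-1 ∈ {HH MM Ss, HH Mm Ss, HH mm Ss, Hh MM Ss, Hh Mm Ss, Hh mm Ss}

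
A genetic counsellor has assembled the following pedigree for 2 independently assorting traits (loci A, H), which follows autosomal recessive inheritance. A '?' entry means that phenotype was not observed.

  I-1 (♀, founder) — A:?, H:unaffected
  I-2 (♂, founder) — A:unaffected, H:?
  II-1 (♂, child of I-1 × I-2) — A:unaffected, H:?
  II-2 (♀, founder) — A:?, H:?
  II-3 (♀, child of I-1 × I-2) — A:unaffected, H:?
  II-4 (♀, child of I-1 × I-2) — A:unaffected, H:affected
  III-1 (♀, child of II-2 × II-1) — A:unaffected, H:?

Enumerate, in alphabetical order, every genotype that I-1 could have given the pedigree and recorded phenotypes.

I-1 ∈ {AA Hh, Aa Hh, aa Hh}

A/I-1 ? ·: AA|Aa|aa
A/I-2 un ·: AA|Aa
A/II-1 un I-1×I-2: AA|Aa
A/II-2 ? ·: AA|Aa|aa
A/II-3 un I-1×I-2: AA|Aa
A/II-4 un I-1×I-2: AA|Aa
A/III-1 un II-2×II-1: AA|Aa
⇒ A over [I-1,I-2,II-1,II-2,II-3,II-4,III-1]: 122 consistent
H/I-1 un ·: Hh
H/I-2 ? ·: Hh|hh
H/II-1 ? I-1×I-2: HH|Hh|hh
H/II-2 ? ·: HH|Hh|hh
H/II-3 ? I-1×I-2: HH|Hh|hh
H/II-4 aff I-1×I-2: hh
H/III-1 ? II-2×II-1: HH|Hh|hh
⇒ H over [I-1,I-2,II-1,II-2,II-3,II-4,III-1]: 67 consistent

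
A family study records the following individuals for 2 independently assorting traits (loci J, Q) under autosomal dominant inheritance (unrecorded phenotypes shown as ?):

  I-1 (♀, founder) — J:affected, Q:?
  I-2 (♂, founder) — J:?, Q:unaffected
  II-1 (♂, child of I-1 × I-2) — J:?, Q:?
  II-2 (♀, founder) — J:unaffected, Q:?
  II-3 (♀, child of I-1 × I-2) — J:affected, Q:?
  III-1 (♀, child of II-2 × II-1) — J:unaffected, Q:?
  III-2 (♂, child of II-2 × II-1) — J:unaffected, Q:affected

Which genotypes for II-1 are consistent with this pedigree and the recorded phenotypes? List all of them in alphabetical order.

J/I-1 aff ·: Jj|JJ
J/I-2 ? ·: jj|Jj|JJ
J/II-1 ? I-1×I-2: jj|Jj
J/II-2 un ·: jj
J/II-3 aff I-1×I-2: Jj|JJ
J/III-1 un II-2×II-1: jj
J/III-2 un II-2×II-1: jj
⇒ J over [I-1,I-2,II-1,II-2,II-3,III-1,III-2]: 11 consistent
Q/I-1 ? ·: qq|Qq|QQ
Q/I-2 un ·: qq
Q/II-1 ? I-1×I-2: qq|Qq
Q/II-2 ? ·: qq|Qq|QQ
Q/II-3 ? I-1×I-2: qq|Qq
Q/III-1 ? II-2×II-1: qq|Qq|QQ
Q/III-2 aff II-2×II-1: Qq|QQ
⇒ Q over [I-1,I-2,II-1,II-2,II-3,III-1,III-2]: 45 consistent

II-1 ∈ {Jj Qq, Jj qq, jj Qq, jj qq}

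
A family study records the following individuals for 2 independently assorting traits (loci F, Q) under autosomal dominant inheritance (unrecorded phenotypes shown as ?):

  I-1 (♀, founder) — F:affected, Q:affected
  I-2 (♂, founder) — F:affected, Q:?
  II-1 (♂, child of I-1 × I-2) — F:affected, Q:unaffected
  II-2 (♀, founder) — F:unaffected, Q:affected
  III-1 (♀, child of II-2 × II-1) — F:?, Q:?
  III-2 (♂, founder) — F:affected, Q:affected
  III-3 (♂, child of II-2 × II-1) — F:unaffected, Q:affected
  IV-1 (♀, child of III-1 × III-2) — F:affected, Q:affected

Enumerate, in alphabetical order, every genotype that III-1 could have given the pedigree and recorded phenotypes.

F/I-1 aff ·: Ff|FF
F/I-2 aff ·: Ff|FF
F/II-1 aff I-1×I-2: Ff
F/II-2 un ·: ff
F/III-1 ? II-2×II-1: ff|Ff
F/III-2 aff ·: Ff|FF
F/III-3 un II-2×II-1: ff
F/IV-1 aff III-1×III-2: Ff|FF
⇒ F over [I-1,I-2,II-1,II-2,III-1,III-2,III-3,IV-1]: 18 consistent
Q/I-1 aff ·: Qq
Q/I-2 ? ·: qq|Qq
Q/II-1 un I-1×I-2: qq
Q/II-2 aff ·: Qq|QQ
Q/III-1 ? II-2×II-1: qq|Qq
Q/III-2 aff ·: Qq|QQ
Q/III-3 aff II-2×II-1: Qq
Q/IV-1 aff III-1×III-2: Qq|QQ
⇒ Q over [I-1,I-2,II-1,II-2,III-1,III-2,III-3,IV-1]: 20 consistent

III-1 ∈ {Ff Qq, Ff qq, ff Qq, ff qq}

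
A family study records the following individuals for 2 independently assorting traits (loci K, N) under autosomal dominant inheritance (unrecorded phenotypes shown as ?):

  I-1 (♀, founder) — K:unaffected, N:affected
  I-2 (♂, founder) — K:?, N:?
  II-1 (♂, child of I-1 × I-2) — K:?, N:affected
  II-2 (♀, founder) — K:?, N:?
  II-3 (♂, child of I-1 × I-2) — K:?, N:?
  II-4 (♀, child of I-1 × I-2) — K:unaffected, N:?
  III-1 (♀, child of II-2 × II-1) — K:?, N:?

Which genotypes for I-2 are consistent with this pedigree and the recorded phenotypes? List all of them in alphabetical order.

I-2 ∈ {Kk NN, Kk Nn, Kk nn, kk NN, kk Nn, kk nn}

K/I-1 un ·: kk
K/I-2 ? ·: kk|Kk
K/II-1 ? I-1×I-2: kk|Kk
K/II-2 ? ·: kk|Kk|KK
K/II-3 ? I-1×I-2: kk|Kk
K/II-4 un I-1×I-2: kk
K/III-1 ? II-2×II-1: kk|Kk|KK
⇒ K over [I-1,I-2,II-1,II-2,II-3,II-4,III-1]: 26 consistent
N/I-1 aff ·: Nn|NN
N/I-2 ? ·: nn|Nn|NN
N/II-1 aff I-1×I-2: Nn|NN
N/II-2 ? ·: nn|Nn|NN
N/II-3 ? I-1×I-2: nn|Nn|NN
N/II-4 ? I-1×I-2: nn|Nn|NN
N/III-1 ? II-2×II-1: nn|Nn|NN
⇒ N over [I-1,I-2,II-1,II-2,II-3,II-4,III-1]: 226 consistent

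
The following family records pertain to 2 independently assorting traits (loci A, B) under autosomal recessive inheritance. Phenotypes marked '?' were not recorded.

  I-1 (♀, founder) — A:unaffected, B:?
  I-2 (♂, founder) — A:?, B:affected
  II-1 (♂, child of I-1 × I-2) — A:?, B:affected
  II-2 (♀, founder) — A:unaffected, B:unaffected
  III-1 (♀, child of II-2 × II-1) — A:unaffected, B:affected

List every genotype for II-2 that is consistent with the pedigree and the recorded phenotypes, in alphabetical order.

II-2 ∈ {AA Bb, Aa Bb}

A/I-1 un ·: AA|Aa
A/I-2 ? ·: AA|Aa|aa
A/II-1 ? I-1×I-2: AA|Aa|aa
A/II-2 un ·: AA|Aa
A/III-1 un II-2×II-1: AA|Aa
⇒ A over [I-1,I-2,II-1,II-2,III-1]: 36 consistent
B/I-1 ? ·: Bb|bb
B/I-2 aff ·: bb
B/II-1 aff I-1×I-2: bb
B/II-2 un ·: Bb
B/III-1 aff II-2×II-1: bb
⇒ B over [I-1,I-2,II-1,II-2,III-1]: 2 consistent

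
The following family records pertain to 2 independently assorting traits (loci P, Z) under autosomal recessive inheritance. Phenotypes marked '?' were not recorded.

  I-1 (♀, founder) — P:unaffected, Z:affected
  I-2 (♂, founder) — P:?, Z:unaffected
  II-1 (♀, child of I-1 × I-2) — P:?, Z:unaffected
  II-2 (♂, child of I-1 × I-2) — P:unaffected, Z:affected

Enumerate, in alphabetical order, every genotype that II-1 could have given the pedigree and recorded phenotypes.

II-1 ∈ {PP Zz, Pp Zz, pp Zz}

P/I-1 un ·: PP|Pp
P/I-2 ? ·: PP|Pp|pp
P/II-1 ? I-1×I-2: PP|Pp|pp
P/II-2 un I-1×I-2: PP|Pp
⇒ P over [I-1,I-2,II-1,II-2]: 18 consistent
Z/I-1 aff ·: zz
Z/I-2 un ·: Zz
Z/II-1 un I-1×I-2: Zz
Z/II-2 aff I-1×I-2: zz
⇒ Z over [I-1,I-2,II-1,II-2]: 1 consistent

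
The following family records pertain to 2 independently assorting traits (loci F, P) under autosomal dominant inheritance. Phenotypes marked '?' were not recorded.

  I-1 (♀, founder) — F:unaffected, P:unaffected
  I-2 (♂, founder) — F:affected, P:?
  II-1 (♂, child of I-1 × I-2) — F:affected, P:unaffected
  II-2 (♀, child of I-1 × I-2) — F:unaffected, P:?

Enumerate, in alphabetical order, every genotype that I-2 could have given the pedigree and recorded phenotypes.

F/I-1 un ·: ff
F/I-2 aff ·: Ff
F/II-1 aff I-1×I-2: Ff
F/II-2 un I-1×I-2: ff
⇒ F over [I-1,I-2,II-1,II-2]: 1 consistent
P/I-1 un ·: pp
P/I-2 ? ·: pp|Pp
P/II-1 un I-1×I-2: pp
P/II-2 ? I-1×I-2: pp|Pp
⇒ P over [I-1,I-2,II-1,II-2]: 3 consistent

I-2 ∈ {Ff Pp, Ff pp}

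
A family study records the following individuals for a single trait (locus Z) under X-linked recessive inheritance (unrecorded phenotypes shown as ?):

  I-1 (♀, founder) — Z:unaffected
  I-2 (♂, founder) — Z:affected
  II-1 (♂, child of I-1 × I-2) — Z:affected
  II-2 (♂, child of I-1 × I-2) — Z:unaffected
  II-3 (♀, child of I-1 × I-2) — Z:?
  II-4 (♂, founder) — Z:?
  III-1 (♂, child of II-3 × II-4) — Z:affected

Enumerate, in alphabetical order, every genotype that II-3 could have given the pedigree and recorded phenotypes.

Z/I-1 un ·: X^ZX^z
Z/I-2 aff ·: X^zY
Z/II-1 aff I-1×I-2: X^zY
Z/II-2 un I-1×I-2: X^ZY
Z/II-3 ? I-1×I-2: X^ZX^z|X^zX^z
Z/II-4 ? ·: X^ZY|X^zY
Z/III-1 aff II-3×II-4: X^zY
⇒ Z over [I-1,I-2,II-1,II-2,II-3,II-4,III-1]: 4 consistent

II-3 ∈ {X^ZX^z, X^zX^z}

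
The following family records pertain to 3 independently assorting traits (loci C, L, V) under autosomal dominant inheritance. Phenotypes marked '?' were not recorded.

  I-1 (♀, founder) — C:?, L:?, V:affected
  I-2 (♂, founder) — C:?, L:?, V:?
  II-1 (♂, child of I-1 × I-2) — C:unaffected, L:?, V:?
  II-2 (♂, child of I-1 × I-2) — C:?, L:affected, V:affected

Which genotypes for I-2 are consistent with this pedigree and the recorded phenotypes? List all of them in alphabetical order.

C/I-1 ? ·: cc|Cc
C/I-2 ? ·: cc|Cc
C/II-1 un I-1×I-2: cc
C/II-2 ? I-1×I-2: cc|Cc|CC
⇒ C over [I-1,I-2,II-1,II-2]: 8 consistent
L/I-1 ? ·: ll|Ll|LL
L/I-2 ? ·: ll|Ll|LL
L/II-1 ? I-1×I-2: ll|Ll|LL
L/II-2 aff I-1×I-2: Ll|LL
⇒ L over [I-1,I-2,II-1,II-2]: 21 consistent
V/I-1 aff ·: Vv|VV
V/I-2 ? ·: vv|Vv|VV
V/II-1 ? I-1×I-2: vv|Vv|VV
V/II-2 aff I-1×I-2: Vv|VV
⇒ V over [I-1,I-2,II-1,II-2]: 18 consistent

I-2 ∈ {Cc LL VV, Cc LL Vv, Cc LL vv, Cc Ll VV, Cc Ll Vv, Cc Ll vv, Cc ll VV, Cc ll Vv, Cc ll vv, cc LL VV, cc LL Vv, cc LL vv, cc Ll VV, cc Ll Vv, cc Ll vv, cc ll VV, cc ll Vv, cc ll vv}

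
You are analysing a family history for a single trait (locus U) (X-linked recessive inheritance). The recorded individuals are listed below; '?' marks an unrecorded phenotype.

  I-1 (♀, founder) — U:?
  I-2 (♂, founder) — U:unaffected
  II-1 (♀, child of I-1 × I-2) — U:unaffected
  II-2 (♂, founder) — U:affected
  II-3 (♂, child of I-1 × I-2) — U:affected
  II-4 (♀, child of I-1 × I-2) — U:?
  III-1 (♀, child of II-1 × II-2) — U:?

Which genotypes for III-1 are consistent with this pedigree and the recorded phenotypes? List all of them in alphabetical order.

U/I-1 ? ·: X^UX^u|X^uX^u
U/I-2 un ·: X^UY
U/II-1 un I-1×I-2: X^UX^U|X^UX^u
U/II-2 aff ·: X^uY
U/II-3 aff I-1×I-2: X^uY
U/II-4 ? I-1×I-2: X^UX^U|X^UX^u
U/III-1 ? II-1×II-2: X^UX^u|X^uX^u
⇒ U over [I-1,I-2,II-1,II-2,II-3,II-4,III-1]: 8 consistent

III-1 ∈ {X^UX^u, X^uX^u}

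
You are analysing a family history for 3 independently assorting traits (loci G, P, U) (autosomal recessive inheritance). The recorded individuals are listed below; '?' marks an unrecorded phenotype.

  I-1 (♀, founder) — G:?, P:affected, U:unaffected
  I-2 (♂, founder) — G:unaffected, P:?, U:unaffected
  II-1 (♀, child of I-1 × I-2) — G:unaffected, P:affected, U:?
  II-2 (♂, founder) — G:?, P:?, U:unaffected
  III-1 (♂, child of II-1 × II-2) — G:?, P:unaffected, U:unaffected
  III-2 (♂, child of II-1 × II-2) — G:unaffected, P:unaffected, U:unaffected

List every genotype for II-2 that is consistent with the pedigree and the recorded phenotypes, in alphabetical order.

G/I-1 ? ·: GG|Gg|gg
G/I-2 un ·: GG|Gg
G/II-1 un I-1×I-2: GG|Gg
G/II-2 ? ·: GG|Gg|gg
G/III-1 ? II-1×II-2: GG|Gg|gg
G/III-2 un II-1×II-2: GG|Gg
⇒ G over [I-1,I-2,II-1,II-2,III-1,III-2]: 84 consistent
P/I-1 aff ·: pp
P/I-2 ? ·: Pp|pp
P/II-1 aff I-1×I-2: pp
P/II-2 ? ·: PP|Pp
P/III-1 un II-1×II-2: Pp
P/III-2 un II-1×II-2: Pp
⇒ P over [I-1,I-2,II-1,II-2,III-1,III-2]: 4 consistent
U/I-1 un ·: UU|Uu
U/I-2 un ·: UU|Uu
U/II-1 ? I-1×I-2: UU|Uu|uu
U/II-2 un ·: UU|Uu
U/III-1 un II-1×II-2: UU|Uu
U/III-2 un II-1×II-2: UU|Uu
⇒ U over [I-1,I-2,II-1,II-2,III-1,III-2]: 46 consistent

II-2 ∈ {GG PP UU, GG PP Uu, GG Pp UU, GG Pp Uu, Gg PP UU, Gg PP Uu, Gg Pp UU, Gg Pp Uu, gg PP UU, gg PP Uu, gg Pp UU, gg Pp Uu}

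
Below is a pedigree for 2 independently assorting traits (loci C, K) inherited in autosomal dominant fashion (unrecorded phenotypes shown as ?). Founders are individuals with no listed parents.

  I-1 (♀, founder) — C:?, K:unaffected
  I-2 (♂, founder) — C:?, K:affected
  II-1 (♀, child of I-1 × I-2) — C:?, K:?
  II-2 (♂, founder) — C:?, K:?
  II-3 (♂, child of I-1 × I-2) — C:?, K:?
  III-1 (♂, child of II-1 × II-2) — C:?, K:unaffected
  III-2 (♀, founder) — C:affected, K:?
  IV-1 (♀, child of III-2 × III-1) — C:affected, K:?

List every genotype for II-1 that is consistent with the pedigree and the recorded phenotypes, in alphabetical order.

II-1 ∈ {CC Kk, CC kk, Cc Kk, Cc kk, cc Kk, cc kk}

C/I-1 ? ·: cc|Cc|CC
C/I-2 ? ·: cc|Cc|CC
C/II-1 ? I-1×I-2: cc|Cc|CC
C/II-2 ? ·: cc|Cc|CC
C/II-3 ? I-1×I-2: cc|Cc|CC
C/III-1 ? II-1×II-2: cc|Cc|CC
C/III-2 aff ·: Cc|CC
C/IV-1 aff III-2×III-1: Cc|CC
⇒ C over [I-1,I-2,II-1,II-2,II-3,III-1,III-2,IV-1]: 494 consistent
K/I-1 un ·: kk
K/I-2 aff ·: Kk|KK
K/II-1 ? I-1×I-2: kk|Kk
K/II-2 ? ·: kk|Kk
K/II-3 ? I-1×I-2: kk|Kk
K/III-1 un II-1×II-2: kk
K/III-2 ? ·: kk|Kk|KK
K/IV-1 ? III-2×III-1: kk|Kk
⇒ K over [I-1,I-2,II-1,II-2,II-3,III-1,III-2,IV-1]: 40 consistent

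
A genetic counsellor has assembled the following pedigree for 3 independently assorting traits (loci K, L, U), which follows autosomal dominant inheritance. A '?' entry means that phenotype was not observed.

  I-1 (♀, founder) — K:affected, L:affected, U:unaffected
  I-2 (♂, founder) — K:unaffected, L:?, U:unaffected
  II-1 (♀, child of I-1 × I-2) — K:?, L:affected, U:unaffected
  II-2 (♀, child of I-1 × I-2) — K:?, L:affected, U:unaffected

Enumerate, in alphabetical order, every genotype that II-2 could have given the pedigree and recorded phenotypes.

II-2 ∈ {Kk LL uu, Kk Ll uu, kk LL uu, kk Ll uu}

K/I-1 aff ·: Kk|KK
K/I-2 un ·: kk
K/II-1 ? I-1×I-2: kk|Kk
K/II-2 ? I-1×I-2: kk|Kk
⇒ K over [I-1,I-2,II-1,II-2]: 5 consistent
L/I-1 aff ·: Ll|LL
L/I-2 ? ·: ll|Ll|LL
L/II-1 aff I-1×I-2: Ll|LL
L/II-2 aff I-1×I-2: Ll|LL
⇒ L over [I-1,I-2,II-1,II-2]: 15 consistent
U/I-1 un ·: uu
U/I-2 un ·: uu
U/II-1 un I-1×I-2: uu
U/II-2 un I-1×I-2: uu
⇒ U over [I-1,I-2,II-1,II-2]: 1 consistent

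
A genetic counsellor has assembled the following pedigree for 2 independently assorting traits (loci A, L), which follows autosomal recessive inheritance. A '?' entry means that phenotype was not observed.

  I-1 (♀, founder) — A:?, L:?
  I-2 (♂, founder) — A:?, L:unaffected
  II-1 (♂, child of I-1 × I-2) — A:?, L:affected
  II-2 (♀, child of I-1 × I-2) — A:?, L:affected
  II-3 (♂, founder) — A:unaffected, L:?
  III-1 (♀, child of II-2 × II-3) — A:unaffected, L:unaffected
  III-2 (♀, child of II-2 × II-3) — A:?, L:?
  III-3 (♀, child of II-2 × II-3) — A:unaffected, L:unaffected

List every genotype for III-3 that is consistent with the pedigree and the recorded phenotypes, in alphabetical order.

A/I-1 ? ·: AA|Aa|aa
A/I-2 ? ·: AA|Aa|aa
A/II-1 ? I-1×I-2: AA|Aa|aa
A/II-2 ? I-1×I-2: AA|Aa|aa
A/II-3 un ·: AA|Aa
A/III-1 un II-2×II-3: AA|Aa
A/III-2 ? II-2×II-3: AA|Aa|aa
A/III-3 un II-2×II-3: AA|Aa
⇒ A over [I-1,I-2,II-1,II-2,II-3,III-1,III-2,III-3]: 356 consistent
L/I-1 ? ·: Ll|ll
L/I-2 un ·: Ll
L/II-1 aff I-1×I-2: ll
L/II-2 aff I-1×I-2: ll
L/II-3 ? ·: LL|Ll
L/III-1 un II-2×II-3: Ll
L/III-2 ? II-2×II-3: Ll|ll
L/III-3 un II-2×II-3: Ll
⇒ L over [I-1,I-2,II-1,II-2,II-3,III-1,III-2,III-3]: 6 consistent

III-3 ∈ {AA Ll, Aa Ll}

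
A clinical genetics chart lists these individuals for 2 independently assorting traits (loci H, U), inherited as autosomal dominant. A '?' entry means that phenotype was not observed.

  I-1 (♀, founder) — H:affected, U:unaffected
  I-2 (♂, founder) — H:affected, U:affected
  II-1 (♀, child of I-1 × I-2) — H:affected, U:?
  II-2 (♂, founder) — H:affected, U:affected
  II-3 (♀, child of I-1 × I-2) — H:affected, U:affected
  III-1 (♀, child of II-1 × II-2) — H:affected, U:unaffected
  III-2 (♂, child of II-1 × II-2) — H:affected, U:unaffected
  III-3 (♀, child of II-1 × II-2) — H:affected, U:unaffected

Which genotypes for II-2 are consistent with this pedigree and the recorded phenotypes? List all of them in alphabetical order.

H/I-1 aff ·: Hh|HH
H/I-2 aff ·: Hh|HH
H/II-1 aff I-1×I-2: Hh|HH
H/II-2 aff ·: Hh|HH
H/II-3 aff I-1×I-2: Hh|HH
H/III-1 aff II-1×II-2: Hh|HH
H/III-2 aff II-1×II-2: Hh|HH
H/III-3 aff II-1×II-2: Hh|HH
⇒ H over [I-1,I-2,II-1,II-2,II-3,III-1,III-2,III-3]: 159 consistent
U/I-1 un ·: uu
U/I-2 aff ·: Uu|UU
U/II-1 ? I-1×I-2: uu|Uu
U/II-2 aff ·: Uu
U/II-3 aff I-1×I-2: Uu
U/III-1 un II-1×II-2: uu
U/III-2 un II-1×II-2: uu
U/III-3 un II-1×II-2: uu
⇒ U over [I-1,I-2,II-1,II-2,II-3,III-1,III-2,III-3]: 3 consistent

II-2 ∈ {HH Uu, Hh Uu}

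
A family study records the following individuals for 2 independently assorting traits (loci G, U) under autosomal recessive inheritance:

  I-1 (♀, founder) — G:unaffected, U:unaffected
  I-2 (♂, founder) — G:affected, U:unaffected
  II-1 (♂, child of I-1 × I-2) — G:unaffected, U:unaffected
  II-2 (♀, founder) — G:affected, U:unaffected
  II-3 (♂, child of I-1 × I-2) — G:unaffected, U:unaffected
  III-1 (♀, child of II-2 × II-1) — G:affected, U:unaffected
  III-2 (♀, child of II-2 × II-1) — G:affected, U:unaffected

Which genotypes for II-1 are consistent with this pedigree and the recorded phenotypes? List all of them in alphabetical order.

II-1 ∈ {Gg UU, Gg Uu}

G/I-1 un ·: GG|Gg
G/I-2 aff ·: gg
G/II-1 un I-1×I-2: Gg
G/II-2 aff ·: gg
G/II-3 un I-1×I-2: Gg
G/III-1 aff II-2×II-1: gg
G/III-2 aff II-2×II-1: gg
⇒ G over [I-1,I-2,II-1,II-2,II-3,III-1,III-2]: 2 consistent
U/I-1 un ·: UU|Uu
U/I-2 un ·: UU|Uu
U/II-1 un I-1×I-2: UU|Uu
U/II-2 un ·: UU|Uu
U/II-3 un I-1×I-2: UU|Uu
U/III-1 un II-2×II-1: UU|Uu
U/III-2 un II-2×II-1: UU|Uu
⇒ U over [I-1,I-2,II-1,II-2,II-3,III-1,III-2]: 83 consistent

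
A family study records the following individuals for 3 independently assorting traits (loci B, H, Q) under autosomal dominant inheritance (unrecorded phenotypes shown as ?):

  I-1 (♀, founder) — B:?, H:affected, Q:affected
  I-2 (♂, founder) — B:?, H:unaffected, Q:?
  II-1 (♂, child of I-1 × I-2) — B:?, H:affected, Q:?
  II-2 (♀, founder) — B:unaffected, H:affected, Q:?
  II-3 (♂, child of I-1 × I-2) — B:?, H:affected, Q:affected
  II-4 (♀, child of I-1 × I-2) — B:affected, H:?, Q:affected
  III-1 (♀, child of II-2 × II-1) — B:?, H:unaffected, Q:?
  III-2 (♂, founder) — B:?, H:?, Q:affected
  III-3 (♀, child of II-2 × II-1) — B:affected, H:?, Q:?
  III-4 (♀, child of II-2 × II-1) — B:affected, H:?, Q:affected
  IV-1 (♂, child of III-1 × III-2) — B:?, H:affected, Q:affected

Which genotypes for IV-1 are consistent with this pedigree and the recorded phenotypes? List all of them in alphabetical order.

IV-1 ∈ {BB Hh QQ, BB Hh Qq, Bb Hh QQ, Bb Hh Qq, bb Hh QQ, bb Hh Qq}

B/I-1 ? ·: bb|Bb|BB
B/I-2 ? ·: bb|Bb|BB
B/II-1 ? I-1×I-2: Bb|BB
B/II-2 un ·: bb
B/II-3 ? I-1×I-2: bb|Bb|BB
B/II-4 aff I-1×I-2: Bb|BB
B/III-1 ? II-2×II-1: bb|Bb
B/III-2 ? ·: bb|Bb|BB
B/III-3 aff II-2×II-1: Bb
B/III-4 aff II-2×II-1: Bb
B/IV-1 ? III-1×III-2: bb|Bb|BB
⇒ B over [I-1,I-2,II-1,II-2,II-3,II-4,III-1,III-2,III-3,III-4,IV-1]: 325 consistent
H/I-1 aff ·: Hh|HH
H/I-2 un ·: hh
H/II-1 aff I-1×I-2: Hh
H/II-2 aff ·: Hh
H/II-3 aff I-1×I-2: Hh
H/II-4 ? I-1×I-2: hh|Hh
H/III-1 un II-2×II-1: hh
H/III-2 ? ·: Hh|HH
H/III-3 ? II-2×II-1: hh|Hh|HH
H/III-4 ? II-2×II-1: hh|Hh|HH
H/IV-1 aff III-1×III-2: Hh
⇒ H over [I-1,I-2,II-1,II-2,II-3,II-4,III-1,III-2,III-3,III-4,IV-1]: 54 consistent
Q/I-1 aff ·: Qq|QQ
Q/I-2 ? ·: qq|Qq|QQ
Q/II-1 ? I-1×I-2: qq|Qq|QQ
Q/II-2 ? ·: qq|Qq|QQ
Q/II-3 aff I-1×I-2: Qq|QQ
Q/II-4 aff I-1×I-2: Qq|QQ
Q/III-1 ? II-2×II-1: qq|Qq|QQ
Q/III-2 aff ·: Qq|QQ
Q/III-3 ? II-2×II-1: qq|Qq|QQ
Q/III-4 aff II-2×II-1: Qq|QQ
Q/IV-1 aff III-1×III-2: Qq|QQ
⇒ Q over [I-1,I-2,II-1,II-2,II-3,II-4,III-1,III-2,III-3,III-4,IV-1]: 1851 consistent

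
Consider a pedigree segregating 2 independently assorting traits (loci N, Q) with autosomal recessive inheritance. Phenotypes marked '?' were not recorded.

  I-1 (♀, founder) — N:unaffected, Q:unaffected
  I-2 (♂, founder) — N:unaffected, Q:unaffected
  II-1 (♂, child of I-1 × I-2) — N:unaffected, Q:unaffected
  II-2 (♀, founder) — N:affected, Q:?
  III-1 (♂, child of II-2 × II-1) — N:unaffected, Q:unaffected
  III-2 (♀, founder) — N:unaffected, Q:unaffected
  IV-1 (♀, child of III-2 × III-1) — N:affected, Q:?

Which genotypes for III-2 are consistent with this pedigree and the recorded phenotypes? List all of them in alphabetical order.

N/I-1 un ·: NN|Nn
N/I-2 un ·: NN|Nn
N/II-1 un I-1×I-2: NN|Nn
N/II-2 aff ·: nn
N/III-1 un II-2×II-1: Nn
N/III-2 un ·: Nn
N/IV-1 aff III-2×III-1: nn
⇒ N over [I-1,I-2,II-1,II-2,III-1,III-2,IV-1]: 7 consistent
Q/I-1 un ·: QQ|Qq
Q/I-2 un ·: QQ|Qq
Q/II-1 un I-1×I-2: QQ|Qq
Q/II-2 ? ·: QQ|Qq|qq
Q/III-1 un II-2×II-1: QQ|Qq
Q/III-2 un ·: QQ|Qq
Q/IV-1 ? III-2×III-1: QQ|Qq|qq
⇒ Q over [I-1,I-2,II-1,II-2,III-1,III-2,IV-1]: 127 consistent

III-2 ∈ {Nn QQ, Nn Qq}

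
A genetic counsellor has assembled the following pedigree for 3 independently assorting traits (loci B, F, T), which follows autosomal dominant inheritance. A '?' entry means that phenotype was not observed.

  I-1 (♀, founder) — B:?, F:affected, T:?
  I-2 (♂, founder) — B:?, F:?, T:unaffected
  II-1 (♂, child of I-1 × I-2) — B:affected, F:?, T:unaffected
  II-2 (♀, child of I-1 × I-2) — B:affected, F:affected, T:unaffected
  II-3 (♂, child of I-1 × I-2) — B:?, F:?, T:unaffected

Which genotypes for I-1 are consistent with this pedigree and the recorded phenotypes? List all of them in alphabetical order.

B/I-1 ? ·: bb|Bb|BB
B/I-2 ? ·: bb|Bb|BB
B/II-1 aff I-1×I-2: Bb|BB
B/II-2 aff I-1×I-2: Bb|BB
B/II-3 ? I-1×I-2: bb|Bb|BB
⇒ B over [I-1,I-2,II-1,II-2,II-3]: 35 consistent
F/I-1 aff ·: Ff|FF
F/I-2 ? ·: ff|Ff|FF
F/II-1 ? I-1×I-2: ff|Ff|FF
F/II-2 aff I-1×I-2: Ff|FF
F/II-3 ? I-1×I-2: ff|Ff|FF
⇒ F over [I-1,I-2,II-1,II-2,II-3]: 40 consistent
T/I-1 ? ·: tt|Tt
T/I-2 un ·: tt
T/II-1 un I-1×I-2: tt
T/II-2 un I-1×I-2: tt
T/II-3 un I-1×I-2: tt
⇒ T over [I-1,I-2,II-1,II-2,II-3]: 2 consistent

I-1 ∈ {BB FF Tt, BB FF tt, BB Ff Tt, BB Ff tt, Bb FF Tt, Bb FF tt, Bb Ff Tt, Bb Ff tt, bb FF Tt, bb FF tt, bb Ff Tt, bb Ff tt}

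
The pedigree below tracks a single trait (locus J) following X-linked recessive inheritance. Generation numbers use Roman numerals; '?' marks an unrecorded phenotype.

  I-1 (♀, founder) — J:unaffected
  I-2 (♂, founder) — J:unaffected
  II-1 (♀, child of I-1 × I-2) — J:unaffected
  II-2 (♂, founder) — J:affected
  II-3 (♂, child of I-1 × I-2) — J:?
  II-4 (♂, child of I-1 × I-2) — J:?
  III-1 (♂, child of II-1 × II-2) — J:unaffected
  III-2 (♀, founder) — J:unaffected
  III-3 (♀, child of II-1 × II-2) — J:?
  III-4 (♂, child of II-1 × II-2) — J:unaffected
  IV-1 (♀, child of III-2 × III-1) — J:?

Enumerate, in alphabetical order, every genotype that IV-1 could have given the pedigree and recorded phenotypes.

IV-1 ∈ {X^JX^J, X^JX^j}

J/I-1 un ·: X^JX^J|X^JX^j
J/I-2 un ·: X^JY
J/II-1 un I-1×I-2: X^JX^J|X^JX^j
J/II-2 aff ·: X^jY
J/II-3 ? I-1×I-2: X^JY|X^jY
J/II-4 ? I-1×I-2: X^JY|X^jY
J/III-1 un II-1×II-2: X^JY
J/III-2 un ·: X^JX^J|X^JX^j
J/III-3 ? II-1×II-2: X^JX^j|X^jX^j
J/III-4 un II-1×II-2: X^JY
J/IV-1 ? III-2×III-1: X^JX^J|X^JX^j
⇒ J over [I-1,I-2,II-1,II-2,II-3,II-4,III-1,III-2,III-3,III-4,IV-1]: 39 consistent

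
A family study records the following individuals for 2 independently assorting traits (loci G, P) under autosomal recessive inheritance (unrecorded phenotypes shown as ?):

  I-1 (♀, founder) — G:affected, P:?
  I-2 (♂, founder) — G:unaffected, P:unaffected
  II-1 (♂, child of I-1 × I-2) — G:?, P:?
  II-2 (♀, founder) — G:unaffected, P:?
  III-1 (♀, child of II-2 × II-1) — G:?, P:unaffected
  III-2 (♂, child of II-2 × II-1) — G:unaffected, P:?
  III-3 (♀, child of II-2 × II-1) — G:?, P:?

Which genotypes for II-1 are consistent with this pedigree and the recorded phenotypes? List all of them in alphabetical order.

G/I-1 aff ·: gg
G/I-2 un ·: GG|Gg
G/II-1 ? I-1×I-2: Gg|gg
G/II-2 un ·: GG|Gg
G/III-1 ? II-2×II-1: GG|Gg|gg
G/III-2 un II-2×II-1: GG|Gg
G/III-3 ? II-2×II-1: GG|Gg|gg
⇒ G over [I-1,I-2,II-1,II-2,III-1,III-2,III-3]: 57 consistent
P/I-1 ? ·: PP|Pp|pp
P/I-2 un ·: PP|Pp
P/II-1 ? I-1×I-2: PP|Pp|pp
P/II-2 ? ·: PP|Pp|pp
P/III-1 un II-2×II-1: PP|Pp
P/III-2 ? II-2×II-1: PP|Pp|pp
P/III-3 ? II-2×II-1: PP|Pp|pp
⇒ P over [I-1,I-2,II-1,II-2,III-1,III-2,III-3]: 200 consistent

II-1 ∈ {Gg PP, Gg Pp, Gg pp, gg PP, gg Pp, gg pp}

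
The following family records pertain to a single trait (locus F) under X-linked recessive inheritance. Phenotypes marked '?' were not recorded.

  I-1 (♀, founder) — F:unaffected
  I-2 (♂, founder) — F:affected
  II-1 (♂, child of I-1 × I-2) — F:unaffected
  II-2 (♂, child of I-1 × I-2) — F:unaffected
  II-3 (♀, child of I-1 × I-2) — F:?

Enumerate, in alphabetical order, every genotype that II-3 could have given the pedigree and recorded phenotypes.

II-3 ∈ {X^FX^f, X^fX^f}

F/I-1 un ·: X^FX^F|X^FX^f
F/I-2 aff ·: X^fY
F/II-1 un I-1×I-2: X^FY
F/II-2 un I-1×I-2: X^FY
F/II-3 ? I-1×I-2: X^FX^f|X^fX^f
⇒ F over [I-1,I-2,II-1,II-2,II-3]: 3 consistent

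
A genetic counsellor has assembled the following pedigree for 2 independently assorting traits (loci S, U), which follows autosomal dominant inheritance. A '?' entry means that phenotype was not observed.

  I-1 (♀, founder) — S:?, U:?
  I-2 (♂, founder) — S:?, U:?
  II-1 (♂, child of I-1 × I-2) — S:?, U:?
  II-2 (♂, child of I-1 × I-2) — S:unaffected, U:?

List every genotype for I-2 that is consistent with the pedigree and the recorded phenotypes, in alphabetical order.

I-2 ∈ {Ss UU, Ss Uu, Ss uu, ss UU, ss Uu, ss uu}

S/I-1 ? ·: ss|Ss
S/I-2 ? ·: ss|Ss
S/II-1 ? I-1×I-2: ss|Ss|SS
S/II-2 un I-1×I-2: ss
⇒ S over [I-1,I-2,II-1,II-2]: 8 consistent
U/I-1 ? ·: uu|Uu|UU
U/I-2 ? ·: uu|Uu|UU
U/II-1 ? I-1×I-2: uu|Uu|UU
U/II-2 ? I-1×I-2: uu|Uu|UU
⇒ U over [I-1,I-2,II-1,II-2]: 29 consistent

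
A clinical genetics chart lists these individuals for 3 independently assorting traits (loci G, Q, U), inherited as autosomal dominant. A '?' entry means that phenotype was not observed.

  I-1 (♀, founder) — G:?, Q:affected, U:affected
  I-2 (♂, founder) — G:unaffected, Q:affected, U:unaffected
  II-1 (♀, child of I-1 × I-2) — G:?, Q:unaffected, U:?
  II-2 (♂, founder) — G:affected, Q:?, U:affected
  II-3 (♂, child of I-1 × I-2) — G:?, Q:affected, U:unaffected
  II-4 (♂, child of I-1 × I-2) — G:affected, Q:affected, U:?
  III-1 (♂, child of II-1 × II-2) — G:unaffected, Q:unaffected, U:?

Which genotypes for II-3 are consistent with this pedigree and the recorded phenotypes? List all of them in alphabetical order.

II-3 ∈ {Gg QQ uu, Gg Qq uu, gg QQ uu, gg Qq uu}

G/I-1 ? ·: Gg|GG
G/I-2 un ·: gg
G/II-1 ? I-1×I-2: gg|Gg
G/II-2 aff ·: Gg
G/II-3 ? I-1×I-2: gg|Gg
G/II-4 aff I-1×I-2: Gg
G/III-1 un II-1×II-2: gg
⇒ G over [I-1,I-2,II-1,II-2,II-3,II-4,III-1]: 5 consistent
Q/I-1 aff ·: Qq
Q/I-2 aff ·: Qq
Q/II-1 un I-1×I-2: qq
Q/II-2 ? ·: qq|Qq
Q/II-3 aff I-1×I-2: Qq|QQ
Q/II-4 aff I-1×I-2: Qq|QQ
Q/III-1 un II-1×II-2: qq
⇒ Q over [I-1,I-2,II-1,II-2,II-3,II-4,III-1]: 8 consistent
U/I-1 aff ·: Uu
U/I-2 un ·: uu
U/II-1 ? I-1×I-2: uu|Uu
U/II-2 aff ·: Uu|UU
U/II-3 un I-1×I-2: uu
U/II-4 ? I-1×I-2: uu|Uu
U/III-1 ? II-1×II-2: uu|Uu|UU
⇒ U over [I-1,I-2,II-1,II-2,II-3,II-4,III-1]: 16 consistent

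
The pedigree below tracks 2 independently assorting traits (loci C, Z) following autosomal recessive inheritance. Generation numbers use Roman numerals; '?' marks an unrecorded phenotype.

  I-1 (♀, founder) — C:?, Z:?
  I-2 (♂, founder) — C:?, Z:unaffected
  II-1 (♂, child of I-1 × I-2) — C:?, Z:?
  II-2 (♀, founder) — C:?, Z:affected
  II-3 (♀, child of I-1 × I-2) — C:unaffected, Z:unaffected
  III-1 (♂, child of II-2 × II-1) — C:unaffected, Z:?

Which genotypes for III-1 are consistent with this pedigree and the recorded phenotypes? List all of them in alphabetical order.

C/I-1 ? ·: CC|Cc|cc
C/I-2 ? ·: CC|Cc|cc
C/II-1 ? I-1×I-2: CC|Cc|cc
C/II-2 ? ·: CC|Cc|cc
C/II-3 un I-1×I-2: CC|Cc
C/III-1 un II-2×II-1: CC|Cc
⇒ C over [I-1,I-2,II-1,II-2,II-3,III-1]: 86 consistent
Z/I-1 ? ·: ZZ|Zz|zz
Z/I-2 un ·: ZZ|Zz
Z/II-1 ? I-1×I-2: ZZ|Zz|zz
Z/II-2 aff ·: zz
Z/II-3 un I-1×I-2: ZZ|Zz
Z/III-1 ? II-2×II-1: Zz|zz
⇒ Z over [I-1,I-2,II-1,II-2,II-3,III-1]: 26 consistent

III-1 ∈ {CC Zz, CC zz, Cc Zz, Cc zz}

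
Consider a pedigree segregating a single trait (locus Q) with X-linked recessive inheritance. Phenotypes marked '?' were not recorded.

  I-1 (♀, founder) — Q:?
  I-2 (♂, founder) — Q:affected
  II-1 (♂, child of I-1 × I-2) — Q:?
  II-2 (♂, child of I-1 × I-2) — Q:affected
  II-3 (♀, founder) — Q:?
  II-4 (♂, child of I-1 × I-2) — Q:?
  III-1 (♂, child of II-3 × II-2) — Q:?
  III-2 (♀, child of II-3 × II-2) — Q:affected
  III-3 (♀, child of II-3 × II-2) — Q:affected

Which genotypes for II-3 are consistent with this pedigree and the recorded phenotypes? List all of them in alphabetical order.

II-3 ∈ {X^QX^q, X^qX^q}

Q/I-1 ? ·: X^QX^q|X^qX^q
Q/I-2 aff ·: X^qY
Q/II-1 ? I-1×I-2: X^QY|X^qY
Q/II-2 aff I-1×I-2: X^qY
Q/II-3 ? ·: X^QX^q|X^qX^q
Q/II-4 ? I-1×I-2: X^QY|X^qY
Q/III-1 ? II-3×II-2: X^QY|X^qY
Q/III-2 aff II-3×II-2: X^qX^q
Q/III-3 aff II-3×II-2: X^qX^q
⇒ Q over [I-1,I-2,II-1,II-2,II-3,II-4,III-1,III-2,III-3]: 15 consistent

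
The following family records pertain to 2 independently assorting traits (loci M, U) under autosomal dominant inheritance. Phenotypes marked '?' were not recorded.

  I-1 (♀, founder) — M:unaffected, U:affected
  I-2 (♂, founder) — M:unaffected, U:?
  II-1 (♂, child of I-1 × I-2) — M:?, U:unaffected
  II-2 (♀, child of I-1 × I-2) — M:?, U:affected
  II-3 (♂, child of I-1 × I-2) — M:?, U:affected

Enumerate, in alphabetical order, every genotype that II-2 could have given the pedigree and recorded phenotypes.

M/I-1 un ·: mm
M/I-2 un ·: mm
M/II-1 ? I-1×I-2: mm
M/II-2 ? I-1×I-2: mm
M/II-3 ? I-1×I-2: mm
⇒ M over [I-1,I-2,II-1,II-2,II-3]: 1 consistent
U/I-1 aff ·: Uu
U/I-2 ? ·: uu|Uu
U/II-1 un I-1×I-2: uu
U/II-2 aff I-1×I-2: Uu|UU
U/II-3 aff I-1×I-2: Uu|UU
⇒ U over [I-1,I-2,II-1,II-2,II-3]: 5 consistent

II-2 ∈ {mm UU, mm Uu}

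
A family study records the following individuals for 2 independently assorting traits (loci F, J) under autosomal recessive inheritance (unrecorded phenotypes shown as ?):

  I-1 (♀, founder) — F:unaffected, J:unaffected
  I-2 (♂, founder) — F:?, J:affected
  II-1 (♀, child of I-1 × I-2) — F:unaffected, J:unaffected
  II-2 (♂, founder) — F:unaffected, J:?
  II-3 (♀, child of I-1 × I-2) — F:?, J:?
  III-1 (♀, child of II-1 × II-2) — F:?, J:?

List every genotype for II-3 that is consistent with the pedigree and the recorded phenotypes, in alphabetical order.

F/I-1 un ·: FF|Ff
F/I-2 ? ·: FF|Ff|ff
F/II-1 un I-1×I-2: FF|Ff
F/II-2 un ·: FF|Ff
F/II-3 ? I-1×I-2: FF|Ff|ff
F/III-1 ? II-1×II-2: FF|Ff|ff
⇒ F over [I-1,I-2,II-1,II-2,II-3,III-1]: 74 consistent
J/I-1 un ·: JJ|Jj
J/I-2 aff ·: jj
J/II-1 un I-1×I-2: Jj
J/II-2 ? ·: JJ|Jj|jj
J/II-3 ? I-1×I-2: Jj|jj
J/III-1 ? II-1×II-2: JJ|Jj|jj
⇒ J over [I-1,I-2,II-1,II-2,II-3,III-1]: 21 consistent

II-3 ∈ {FF Jj, FF jj, Ff Jj, Ff jj, ff Jj, ff jj}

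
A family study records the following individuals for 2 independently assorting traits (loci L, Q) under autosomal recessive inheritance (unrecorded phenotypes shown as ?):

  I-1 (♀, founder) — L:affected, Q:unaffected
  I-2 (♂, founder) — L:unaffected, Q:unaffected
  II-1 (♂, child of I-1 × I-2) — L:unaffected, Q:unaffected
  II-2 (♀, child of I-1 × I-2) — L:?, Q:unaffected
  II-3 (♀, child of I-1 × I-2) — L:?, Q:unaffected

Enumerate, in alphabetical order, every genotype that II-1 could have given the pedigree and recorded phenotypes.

L/I-1 aff ·: ll
L/I-2 un ·: LL|Ll
L/II-1 un I-1×I-2: Ll
L/II-2 ? I-1×I-2: Ll|ll
L/II-3 ? I-1×I-2: Ll|ll
⇒ L over [I-1,I-2,II-1,II-2,II-3]: 5 consistent
Q/I-1 un ·: QQ|Qq
Q/I-2 un ·: QQ|Qq
Q/II-1 un I-1×I-2: QQ|Qq
Q/II-2 un I-1×I-2: QQ|Qq
Q/II-3 un I-1×I-2: QQ|Qq
⇒ Q over [I-1,I-2,II-1,II-2,II-3]: 25 consistent

II-1 ∈ {Ll QQ, Ll Qq}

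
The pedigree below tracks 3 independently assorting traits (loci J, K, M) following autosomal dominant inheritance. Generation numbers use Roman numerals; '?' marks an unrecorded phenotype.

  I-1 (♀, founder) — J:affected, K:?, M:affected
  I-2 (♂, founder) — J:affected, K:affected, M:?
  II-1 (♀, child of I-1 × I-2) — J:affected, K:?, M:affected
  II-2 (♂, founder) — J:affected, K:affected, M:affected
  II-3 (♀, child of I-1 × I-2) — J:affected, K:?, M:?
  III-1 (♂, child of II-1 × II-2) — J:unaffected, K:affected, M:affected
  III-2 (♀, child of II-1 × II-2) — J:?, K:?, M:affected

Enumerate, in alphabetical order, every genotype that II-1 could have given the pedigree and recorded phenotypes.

II-1 ∈ {Jj KK MM, Jj KK Mm, Jj Kk MM, Jj Kk Mm, Jj kk MM, Jj kk Mm}

J/I-1 aff ·: Jj|JJ
J/I-2 aff ·: Jj|JJ
J/II-1 aff I-1×I-2: Jj
J/II-2 aff ·: Jj
J/II-3 aff I-1×I-2: Jj|JJ
J/III-1 un II-1×II-2: jj
J/III-2 ? II-1×II-2: jj|Jj|JJ
⇒ J over [I-1,I-2,II-1,II-2,II-3,III-1,III-2]: 18 consistent
K/I-1 ? ·: kk|Kk|KK
K/I-2 aff ·: Kk|KK
K/II-1 ? I-1×I-2: kk|Kk|KK
K/II-2 aff ·: Kk|KK
K/II-3 ? I-1×I-2: kk|Kk|KK
K/III-1 aff II-1×II-2: Kk|KK
K/III-2 ? II-1×II-2: kk|Kk|KK
⇒ K over [I-1,I-2,II-1,II-2,II-3,III-1,III-2]: 155 consistent
M/I-1 aff ·: Mm|MM
M/I-2 ? ·: mm|Mm|MM
M/II-1 aff I-1×I-2: Mm|MM
M/II-2 aff ·: Mm|MM
M/II-3 ? I-1×I-2: mm|Mm|MM
M/III-1 aff II-1×II-2: Mm|MM
M/III-2 aff II-1×II-2: Mm|MM
⇒ M over [I-1,I-2,II-1,II-2,II-3,III-1,III-2]: 120 consistent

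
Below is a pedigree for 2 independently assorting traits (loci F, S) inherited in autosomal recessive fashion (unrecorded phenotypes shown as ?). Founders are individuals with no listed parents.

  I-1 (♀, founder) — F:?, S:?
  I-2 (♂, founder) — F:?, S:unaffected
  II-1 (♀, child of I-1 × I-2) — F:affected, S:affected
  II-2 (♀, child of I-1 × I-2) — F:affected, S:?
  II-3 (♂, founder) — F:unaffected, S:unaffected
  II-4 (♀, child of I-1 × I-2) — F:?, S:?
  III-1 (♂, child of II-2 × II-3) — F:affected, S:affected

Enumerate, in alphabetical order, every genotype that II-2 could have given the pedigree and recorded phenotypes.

F/I-1 ? ·: Ff|ff
F/I-2 ? ·: Ff|ff
F/II-1 aff I-1×I-2: ff
F/II-2 aff I-1×I-2: ff
F/II-3 un ·: Ff
F/II-4 ? I-1×I-2: FF|Ff|ff
F/III-1 aff II-2×II-3: ff
⇒ F over [I-1,I-2,II-1,II-2,II-3,II-4,III-1]: 8 consistent
S/I-1 ? ·: Ss|ss
S/I-2 un ·: Ss
S/II-1 aff I-1×I-2: ss
S/II-2 ? I-1×I-2: Ss|ss
S/II-3 un ·: Ss
S/II-4 ? I-1×I-2: SS|Ss|ss
S/III-1 aff II-2×II-3: ss
⇒ S over [I-1,I-2,II-1,II-2,II-3,II-4,III-1]: 10 consistent

II-2 ∈ {ff Ss, ff ss}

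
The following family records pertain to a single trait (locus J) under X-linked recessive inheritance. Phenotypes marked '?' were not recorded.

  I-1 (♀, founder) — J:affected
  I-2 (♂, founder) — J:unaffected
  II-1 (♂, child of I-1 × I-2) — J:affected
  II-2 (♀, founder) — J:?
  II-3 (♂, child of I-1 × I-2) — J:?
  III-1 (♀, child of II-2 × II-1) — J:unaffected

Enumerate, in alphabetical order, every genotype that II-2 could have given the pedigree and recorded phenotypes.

II-2 ∈ {X^JX^J, X^JX^j}

J/I-1 aff ·: X^jX^j
J/I-2 un ·: X^JY
J/II-1 aff I-1×I-2: X^jY
J/II-2 ? ·: X^JX^J|X^JX^j
J/II-3 ? I-1×I-2: X^jY
J/III-1 un II-2×II-1: X^JX^j
⇒ J over [I-1,I-2,II-1,II-2,II-3,III-1]: 2 consistent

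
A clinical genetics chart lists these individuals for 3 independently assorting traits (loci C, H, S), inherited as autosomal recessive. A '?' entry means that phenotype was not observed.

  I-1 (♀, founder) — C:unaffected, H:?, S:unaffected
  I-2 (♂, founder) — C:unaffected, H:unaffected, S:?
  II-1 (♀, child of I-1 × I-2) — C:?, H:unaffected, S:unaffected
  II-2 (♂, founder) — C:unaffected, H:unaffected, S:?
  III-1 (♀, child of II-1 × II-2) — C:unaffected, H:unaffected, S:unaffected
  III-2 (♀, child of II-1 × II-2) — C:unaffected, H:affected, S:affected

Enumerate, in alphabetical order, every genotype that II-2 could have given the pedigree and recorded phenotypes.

C/I-1 un ·: CC|Cc
C/I-2 un ·: CC|Cc
C/II-1 ? I-1×I-2: CC|Cc|cc
C/II-2 un ·: CC|Cc
C/III-1 un II-1×II-2: CC|Cc
C/III-2 un II-1×II-2: CC|Cc
⇒ C over [I-1,I-2,II-1,II-2,III-1,III-2]: 46 consistent
H/I-1 ? ·: HH|Hh|hh
H/I-2 un ·: HH|Hh
H/II-1 un I-1×I-2: Hh
H/II-2 un ·: Hh
H/III-1 un II-1×II-2: HH|Hh
H/III-2 aff II-1×II-2: hh
⇒ H over [I-1,I-2,II-1,II-2,III-1,III-2]: 10 consistent
S/I-1 un ·: SS|Ss
S/I-2 ? ·: SS|Ss|ss
S/II-1 un I-1×I-2: Ss
S/II-2 ? ·: Ss|ss
S/III-1 un II-1×II-2: SS|Ss
S/III-2 aff II-1×II-2: ss
⇒ S over [I-1,I-2,II-1,II-2,III-1,III-2]: 15 consistent

II-2 ∈ {CC Hh Ss, CC Hh ss, Cc Hh Ss, Cc Hh ss}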